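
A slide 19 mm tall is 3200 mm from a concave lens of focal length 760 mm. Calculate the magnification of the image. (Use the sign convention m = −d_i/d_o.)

m = +0.192

For a concave lens, f = -760 mm.
1/d_i = 1/f − 1/d_o = 1/(-760.0) − 1/(3200) = -0.001628, so d_i = -614.1 mm.
m = −d_i/d_o = −(-614.1)/(3200) = +0.192.
The image is virtual, upright and reduced, on the same side as the object.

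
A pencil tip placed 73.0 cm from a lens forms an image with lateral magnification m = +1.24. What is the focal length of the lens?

f = 377 cm (converging)

m = −d_i/d_o ⇒ d_i = −m·d_o = −(+1.24)·(73.0) = -90.52 cm.
1/f = 1/d_o + 1/d_i = 1/(73.0) + 1/(-90.52) = 0.002651, so f = 377 cm.
Since f is positive, the lens is converging.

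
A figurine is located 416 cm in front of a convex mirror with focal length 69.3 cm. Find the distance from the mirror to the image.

59.4 cm

For a convex mirror, f = -69.3 cm.
Mirror equation: 1/v = 1/f − 1/u = 1/(-69.30) − 1/(416) = -0.01443 − 0.002404 = -0.01683, so v = -59.4 cm.
The image is virtual, upright and reduced, behind the mirror.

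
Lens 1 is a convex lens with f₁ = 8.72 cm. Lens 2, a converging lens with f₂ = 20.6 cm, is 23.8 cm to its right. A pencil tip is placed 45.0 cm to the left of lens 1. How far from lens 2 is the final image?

Lens 1: 1/d_i1 = 1/f₁ − 1/d_o1 = 1/(8.72) − 1/(45.0) = 0.09246, so d_i1 = 10.82 cm.
The intermediate image is 10.82 cm to the right of lens 1, which is 23.8 − (10.82) = 12.98 cm to the left of lens 2, so d_o2 = +12.98 cm.
Lens 2: 1/d_i2 = 1/f₂ − 1/d_o2 = 1/(20.6) − 1/(12.98) = -0.02850, so d_i2 = -35.1 cm.
The final image is virtual, 35.1 cm to the left of lens 2 (overall magnification ≈ -0.65).

35.1 cm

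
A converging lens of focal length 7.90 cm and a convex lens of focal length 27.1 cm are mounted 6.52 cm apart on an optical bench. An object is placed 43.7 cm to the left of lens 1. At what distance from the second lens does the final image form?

2.80 cm

Lens 1: 1/d_i1 = 1/f₁ − 1/d_o1 = 1/(7.90) − 1/(43.7) = 0.1037, so d_i1 = 9.643 cm.
The intermediate image is 9.643 cm to the right of lens 1, which lies 3.123 cm to the right of lens 2 — a virtual object — so d_o2 = −3.123 cm.
Lens 2: 1/d_i2 = 1/f₂ − 1/d_o2 = 1/(27.1) − 1/(-3.123) = 0.3571, so d_i2 = 2.80 cm.
The final image is real, 2.80 cm to the right of lens 2 (overall magnification ≈ -0.20).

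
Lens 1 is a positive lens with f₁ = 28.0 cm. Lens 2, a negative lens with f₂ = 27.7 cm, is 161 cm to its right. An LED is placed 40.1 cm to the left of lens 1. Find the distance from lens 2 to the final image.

19.7 cm

Lens 1: 1/d_i1 = 1/f₁ − 1/d_o1 = 1/(28.0) − 1/(40.1) = 0.01078, so d_i1 = 92.79 cm.
The intermediate image is 92.79 cm to the right of lens 1, which is 161 − (92.79) = 68.21 cm to the left of lens 2, so d_o2 = +68.21 cm.
Lens 2 is diverging, so f₂ = −27.7 cm.
Lens 2: 1/d_i2 = 1/f₂ − 1/d_o2 = 1/(-27.7) − 1/(68.21) = -0.05076, so d_i2 = -19.7 cm.
The final image is virtual, 19.7 cm to the left of lens 2 (overall magnification ≈ -0.67).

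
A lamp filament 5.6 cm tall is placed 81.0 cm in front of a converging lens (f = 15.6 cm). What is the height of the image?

1/d_i = 1/f − 1/d_o = 1/(15.60) − 1/(81.0) = 0.05176, so d_i = 19.32 cm.
m = −d_i/d_o = -0.2385.
|h_i| = |m|·h_o = 0.2385 × 5.6 = 1.34 cm. The image is real, inverted and reduced, on the far side of the lens.

1.34 cm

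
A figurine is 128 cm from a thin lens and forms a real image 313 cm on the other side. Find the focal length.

f = 90.8 cm (converging)

Real image ⇒ d_i = +313 cm.
1/f = 1/d_o + 1/d_i = 1/(128) + 1/(313) = 0.01101, so f = 90.8 cm.
Since f is positive, the thin lens is converging.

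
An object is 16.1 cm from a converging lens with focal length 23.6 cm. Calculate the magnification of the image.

m = +3.15

1/d_i = 1/f − 1/d_o = 1/(23.60) − 1/(16.1) = -0.01974, so d_i = -50.66 cm.
m = −d_i/d_o = −(-50.66)/(16.1) = +3.15.
The image is virtual, upright and enlarged, on the same side as the object.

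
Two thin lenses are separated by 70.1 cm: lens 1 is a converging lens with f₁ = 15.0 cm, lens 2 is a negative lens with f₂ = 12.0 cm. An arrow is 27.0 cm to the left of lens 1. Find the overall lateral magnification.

m = -0.310

Lens 1: 1/d_i1 = 1/(15.0) − 1/(27.0) = 0.02963, so d_i1 = 33.75 cm; m₁ = −d_i1/d_o1 = -1.250.
d_o2 = 70.1 − (33.75) = 36.35 cm.
f₂ = −12.0 cm (diverging).
Lens 2: 1/d_i2 = 1/(-12.0) − 1/(36.35) = -0.1108, so d_i2 = -9.022 cm; m₂ = −d_i2/d_o2 = +0.2482.
m = m₁·m₂ = (-1.250)(+0.2482) = -0.310.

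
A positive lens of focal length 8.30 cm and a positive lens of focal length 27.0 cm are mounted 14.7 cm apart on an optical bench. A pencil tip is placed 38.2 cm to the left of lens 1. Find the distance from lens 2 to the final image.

Lens 1: 1/d_i1 = 1/f₁ − 1/d_o1 = 1/(8.30) − 1/(38.2) = 0.09430, so d_i1 = 10.60 cm.
The intermediate image is 10.60 cm to the right of lens 1, which is 14.7 − (10.60) = 4.100 cm to the left of lens 2, so d_o2 = +4.100 cm.
Lens 2: 1/d_i2 = 1/f₂ − 1/d_o2 = 1/(27.0) − 1/(4.100) = -0.2069, so d_i2 = -4.83 cm.
The final image is virtual, 4.83 cm to the left of lens 2 (overall magnification ≈ -0.33).

4.83 cm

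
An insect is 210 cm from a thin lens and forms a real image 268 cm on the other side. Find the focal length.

Real image ⇒ d_i = +268 cm.
1/f = 1/d_o + 1/d_i = 1/(210) + 1/(268) = 0.008493, so f = 118 cm.
Since f is positive, the thin lens is converging.

f = 118 cm (converging)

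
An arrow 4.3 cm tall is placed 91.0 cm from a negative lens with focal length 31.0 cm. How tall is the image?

1.09 cm

For a negative lens, f = -31.0 cm.
1/d_i = 1/f − 1/d_o = 1/(-31.00) − 1/(91.0) = -0.04325, so d_i = -23.12 cm.
m = −d_i/d_o = +0.2541.
|h_i| = |m|·h_o = 0.2541 × 4.3 = 1.09 cm. The image is virtual, upright and reduced, on the same side as the object.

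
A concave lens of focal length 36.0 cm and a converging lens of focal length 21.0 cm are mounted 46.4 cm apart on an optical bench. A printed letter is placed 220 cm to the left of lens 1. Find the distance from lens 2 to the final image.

Lens 1 is diverging, so f₁ = −36.0 cm.
Lens 1: 1/d_i1 = 1/f₁ − 1/d_o1 = 1/(-36.0) − 1/(220) = -0.03232, so d_i1 = -30.94 cm.
The intermediate image is 30.94 cm to the left of lens 1 (virtual), which is 46.4 − (-30.94) = 77.34 cm to the left of lens 2, so d_o2 = +77.34 cm.
Lens 2: 1/d_i2 = 1/f₂ − 1/d_o2 = 1/(21.0) − 1/(77.34) = 0.03469, so d_i2 = 28.8 cm.
The final image is real, 28.8 cm to the right of lens 2 (overall magnification ≈ -0.052).

28.8 cm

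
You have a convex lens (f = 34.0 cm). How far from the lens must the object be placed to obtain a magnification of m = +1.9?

16.1 cm

m = −d_i/d_o ⇒ d_i = −m·d_o.
1/f = 1/d_o + 1/d_i = 1/d_o − 1/(m·d_o) = (1 − 1/m)/d_o, so d_o = f(1 − 1/m) = (34.00)(1 − 1/(+1.9)) = 16.1 cm.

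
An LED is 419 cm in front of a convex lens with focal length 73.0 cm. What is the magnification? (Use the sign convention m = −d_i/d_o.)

1/d_i = 1/f − 1/d_o = 1/(73.00) − 1/(419) = 0.01131, so d_i = 88.40 cm.
m = −d_i/d_o = −(88.40)/(419) = -0.211.
The image is real, inverted and reduced, on the far side of the lens.

m = -0.211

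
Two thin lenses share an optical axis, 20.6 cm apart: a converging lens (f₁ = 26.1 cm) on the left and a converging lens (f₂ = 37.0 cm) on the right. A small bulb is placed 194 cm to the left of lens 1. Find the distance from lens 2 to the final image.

7.60 cm

Lens 1: 1/d_i1 = 1/f₁ − 1/d_o1 = 1/(26.1) − 1/(194) = 0.03316, so d_i1 = 30.16 cm.
The intermediate image is 30.16 cm to the right of lens 1, which lies 9.560 cm to the right of lens 2 — a virtual object — so d_o2 = −9.560 cm.
Lens 2: 1/d_i2 = 1/f₂ − 1/d_o2 = 1/(37.0) − 1/(-9.560) = 0.1316, so d_i2 = 7.60 cm.
The final image is real, 7.60 cm to the right of lens 2 (overall magnification ≈ -0.12).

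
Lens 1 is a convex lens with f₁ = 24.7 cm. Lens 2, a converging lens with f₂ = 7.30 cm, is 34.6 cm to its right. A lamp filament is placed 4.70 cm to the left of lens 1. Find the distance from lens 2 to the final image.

Lens 1: 1/d_i1 = 1/f₁ − 1/d_o1 = 1/(24.7) − 1/(4.70) = -0.1723, so d_i1 = -5.804 cm.
The intermediate image is 5.804 cm to the left of lens 1 (virtual), which is 34.6 − (-5.804) = 40.40 cm to the left of lens 2, so d_o2 = +40.40 cm.
Lens 2: 1/d_i2 = 1/f₂ − 1/d_o2 = 1/(7.30) − 1/(40.40) = 0.1122, so d_i2 = 8.91 cm.
The final image is real, 8.91 cm to the right of lens 2 (overall magnification ≈ -0.27).

8.91 cm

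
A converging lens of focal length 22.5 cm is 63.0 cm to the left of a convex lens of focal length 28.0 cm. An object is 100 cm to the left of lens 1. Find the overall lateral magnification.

Lens 1: 1/d_i1 = 1/(22.5) − 1/(100) = 0.03444, so d_i1 = 29.03 cm; m₁ = −d_i1/d_o1 = -0.2903.
d_o2 = 63.0 − (29.03) = 33.97 cm.
Lens 2: 1/d_i2 = 1/(28.0) − 1/(33.97) = 0.006277, so d_i2 = 159.3 cm; m₂ = −d_i2/d_o2 = -4.690.
m = m₁·m₂ = (-0.2903)(-4.690) = +1.36.

m = +1.36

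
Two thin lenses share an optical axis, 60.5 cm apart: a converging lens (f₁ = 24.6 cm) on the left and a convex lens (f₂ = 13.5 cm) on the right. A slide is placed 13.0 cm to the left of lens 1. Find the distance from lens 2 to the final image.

Lens 1: 1/d_i1 = 1/f₁ − 1/d_o1 = 1/(24.6) − 1/(13.0) = -0.03627, so d_i1 = -27.57 cm.
The intermediate image is 27.57 cm to the left of lens 1 (virtual), which is 60.5 − (-27.57) = 88.07 cm to the left of lens 2, so d_o2 = +88.07 cm.
Lens 2: 1/d_i2 = 1/f₂ − 1/d_o2 = 1/(13.5) − 1/(88.07) = 0.06272, so d_i2 = 15.9 cm.
The final image is real, 15.9 cm to the right of lens 2 (overall magnification ≈ -0.38).

15.9 cm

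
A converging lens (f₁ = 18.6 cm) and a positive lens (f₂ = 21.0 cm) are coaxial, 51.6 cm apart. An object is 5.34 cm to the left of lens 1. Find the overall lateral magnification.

Lens 1: 1/d_i1 = 1/(18.6) − 1/(5.34) = -0.1335, so d_i1 = -7.490 cm; m₁ = −d_i1/d_o1 = +1.403.
d_o2 = 51.6 − (-7.490) = 59.09 cm.
Lens 2: 1/d_i2 = 1/(21.0) − 1/(59.09) = 0.03070, so d_i2 = 32.58 cm; m₂ = −d_i2/d_o2 = -0.5513.
m = m₁·m₂ = (+1.403)(-0.5513) = -0.773.

m = -0.773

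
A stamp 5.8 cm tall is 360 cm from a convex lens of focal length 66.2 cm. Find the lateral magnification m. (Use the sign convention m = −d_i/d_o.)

m = -0.225

1/d_i = 1/f − 1/d_o = 1/(66.20) − 1/(360) = 0.01233, so d_i = 81.12 cm.
m = −d_i/d_o = −(81.12)/(360) = -0.225.
The image is real, inverted and reduced, on the far side of the lens.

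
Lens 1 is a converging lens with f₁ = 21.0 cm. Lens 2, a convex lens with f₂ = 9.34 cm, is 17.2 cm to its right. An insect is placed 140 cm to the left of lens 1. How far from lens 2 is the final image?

4.16 cm

Lens 1: 1/d_i1 = 1/f₁ − 1/d_o1 = 1/(21.0) − 1/(140) = 0.04048, so d_i1 = 24.71 cm.
The intermediate image is 24.71 cm to the right of lens 1, which lies 7.510 cm to the right of lens 2 — a virtual object — so d_o2 = −7.510 cm.
Lens 2: 1/d_i2 = 1/f₂ − 1/d_o2 = 1/(9.34) − 1/(-7.510) = 0.2402, so d_i2 = 4.16 cm.
The final image is real, 4.16 cm to the right of lens 2 (overall magnification ≈ -0.098).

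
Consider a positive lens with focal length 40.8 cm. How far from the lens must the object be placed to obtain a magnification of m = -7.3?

m = −d_i/d_o ⇒ d_i = −m·d_o.
1/f = 1/d_o + 1/d_i = 1/d_o − 1/(m·d_o) = (1 − 1/m)/d_o, so d_o = f(1 − 1/m) = (40.80)(1 − 1/(-7.3)) = 46.4 cm.

46.4 cm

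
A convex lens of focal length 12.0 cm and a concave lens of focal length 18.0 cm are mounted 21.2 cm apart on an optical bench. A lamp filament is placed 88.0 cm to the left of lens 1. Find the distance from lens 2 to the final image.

5.20 cm

Lens 1: 1/d_i1 = 1/f₁ − 1/d_o1 = 1/(12.0) − 1/(88.0) = 0.07197, so d_i1 = 13.89 cm.
The intermediate image is 13.89 cm to the right of lens 1, which is 21.2 − (13.89) = 7.310 cm to the left of lens 2, so d_o2 = +7.310 cm.
Lens 2 is diverging, so f₂ = −18.0 cm.
Lens 2: 1/d_i2 = 1/f₂ − 1/d_o2 = 1/(-18.0) − 1/(7.310) = -0.1924, so d_i2 = -5.20 cm.
The final image is virtual, 5.20 cm to the left of lens 2 (overall magnification ≈ -0.11).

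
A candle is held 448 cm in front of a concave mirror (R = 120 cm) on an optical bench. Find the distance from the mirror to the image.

69.3 cm

f = R/2 = 120/2 = 60.00 cm.
Mirror equation: 1/v = 1/f − 1/u = 1/(60.00) − 1/(448) = 0.01667 − 0.002232 = 0.01443, so v = 69.3 cm.
The image is real, inverted and reduced, in front of the mirror.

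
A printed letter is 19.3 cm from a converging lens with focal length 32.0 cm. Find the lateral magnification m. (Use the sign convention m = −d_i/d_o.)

1/d_i = 1/f − 1/d_o = 1/(32.00) − 1/(19.3) = -0.02056, so d_i = -48.63 cm.
m = −d_i/d_o = −(-48.63)/(19.3) = +2.52.
The image is virtual, upright and enlarged, on the same side as the object.

m = +2.52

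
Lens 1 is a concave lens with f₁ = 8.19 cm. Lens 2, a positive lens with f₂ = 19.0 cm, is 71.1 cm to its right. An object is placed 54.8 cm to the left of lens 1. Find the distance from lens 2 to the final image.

Lens 1 is diverging, so f₁ = −8.19 cm.
Lens 1: 1/d_i1 = 1/f₁ − 1/d_o1 = 1/(-8.19) − 1/(54.8) = -0.1403, so d_i1 = -7.125 cm.
The intermediate image is 7.125 cm to the left of lens 1 (virtual), which is 71.1 − (-7.125) = 78.22 cm to the left of lens 2, so d_o2 = +78.22 cm.
Lens 2: 1/d_i2 = 1/f₂ − 1/d_o2 = 1/(19.0) − 1/(78.22) = 0.03985, so d_i2 = 25.1 cm.
The final image is real, 25.1 cm to the right of lens 2 (overall magnification ≈ -0.042).

25.1 cm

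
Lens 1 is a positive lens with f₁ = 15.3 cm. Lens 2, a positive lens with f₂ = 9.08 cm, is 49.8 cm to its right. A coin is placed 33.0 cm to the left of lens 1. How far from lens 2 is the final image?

15.8 cm

Lens 1: 1/d_i1 = 1/f₁ − 1/d_o1 = 1/(15.3) − 1/(33.0) = 0.03506, so d_i1 = 28.53 cm.
The intermediate image is 28.53 cm to the right of lens 1, which is 49.8 − (28.53) = 21.27 cm to the left of lens 2, so d_o2 = +21.27 cm.
Lens 2: 1/d_i2 = 1/f₂ − 1/d_o2 = 1/(9.08) − 1/(21.27) = 0.06312, so d_i2 = 15.8 cm.
The final image is real, 15.8 cm to the right of lens 2 (overall magnification ≈ 0.64).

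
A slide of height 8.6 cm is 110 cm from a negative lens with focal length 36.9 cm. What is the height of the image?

2.16 cm

For a negative lens, f = -36.9 cm.
1/d_i = 1/f − 1/d_o = 1/(-36.90) − 1/(110) = -0.03619, so d_i = -27.63 cm.
m = −d_i/d_o = +0.2512.
|h_i| = |m|·h_o = 0.2512 × 8.6 = 2.16 cm. The image is virtual, upright and reduced, on the same side as the object.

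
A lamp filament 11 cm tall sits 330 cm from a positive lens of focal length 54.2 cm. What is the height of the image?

2.16 cm

1/d_i = 1/f − 1/d_o = 1/(54.20) − 1/(330) = 0.01542, so d_i = 64.85 cm.
m = −d_i/d_o = -0.1965.
|h_i| = |m|·h_o = 0.1965 × 11 = 2.16 cm. The image is real, inverted and reduced, on the far side of the lens.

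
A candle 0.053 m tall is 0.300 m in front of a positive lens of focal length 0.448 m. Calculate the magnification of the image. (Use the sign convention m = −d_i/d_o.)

1/d_i = 1/f − 1/d_o = 1/(0.4480) − 1/(0.300) = -1.101, so d_i = -0.9081 m.
m = −d_i/d_o = −(-0.9081)/(0.300) = +3.03.
The image is virtual, upright and enlarged, on the same side as the object.

m = +3.03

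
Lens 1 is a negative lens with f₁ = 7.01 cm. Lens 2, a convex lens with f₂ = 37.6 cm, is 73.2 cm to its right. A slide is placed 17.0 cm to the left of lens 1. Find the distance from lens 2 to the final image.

72.5 cm

Lens 1 is diverging, so f₁ = −7.01 cm.
Lens 1: 1/d_i1 = 1/f₁ − 1/d_o1 = 1/(-7.01) − 1/(17.0) = -0.2015, so d_i1 = -4.963 cm.
The intermediate image is 4.963 cm to the left of lens 1 (virtual), which is 73.2 − (-4.963) = 78.16 cm to the left of lens 2, so d_o2 = +78.16 cm.
Lens 2: 1/d_i2 = 1/f₂ − 1/d_o2 = 1/(37.6) − 1/(78.16) = 0.01380, so d_i2 = 72.5 cm.
The final image is real, 72.5 cm to the right of lens 2 (overall magnification ≈ -0.27).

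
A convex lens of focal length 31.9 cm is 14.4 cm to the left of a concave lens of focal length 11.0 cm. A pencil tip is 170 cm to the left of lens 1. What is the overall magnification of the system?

Lens 1: 1/d_i1 = 1/(31.9) − 1/(170) = 0.02547, so d_i1 = 39.27 cm; m₁ = −d_i1/d_o1 = -0.2310.
d_o2 = 14.4 − (39.27) = -24.87 cm (virtual object).
f₂ = −11.0 cm (diverging).
Lens 2: 1/d_i2 = 1/(-11.0) − 1/(-24.87) = -0.05070, so d_i2 = -19.72 cm; m₂ = −d_i2/d_o2 = -0.7931.
m = m₁·m₂ = (-0.2310)(-0.7931) = +0.183.

m = +0.183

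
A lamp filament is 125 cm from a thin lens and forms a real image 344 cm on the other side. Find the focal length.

Real image ⇒ d_i = +344 cm.
1/f = 1/d_o + 1/d_i = 1/(125) + 1/(344) = 0.01091, so f = 91.7 cm.
Since f is positive, the thin lens is converging.

f = 91.7 cm (converging)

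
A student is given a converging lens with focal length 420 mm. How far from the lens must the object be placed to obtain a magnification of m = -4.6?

511 mm

m = −d_i/d_o ⇒ d_i = −m·d_o.
1/f = 1/d_o + 1/d_i = 1/d_o − 1/(m·d_o) = (1 − 1/m)/d_o, so d_o = f(1 − 1/m) = (420.0)(1 − 1/(-4.6)) = 511 mm.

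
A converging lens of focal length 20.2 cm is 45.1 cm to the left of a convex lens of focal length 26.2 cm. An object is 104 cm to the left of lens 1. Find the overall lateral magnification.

Lens 1: 1/d_i1 = 1/(20.2) − 1/(104) = 0.03989, so d_i1 = 25.07 cm; m₁ = −d_i1/d_o1 = -0.2411.
d_o2 = 45.1 − (25.07) = 20.03 cm.
Lens 2: 1/d_i2 = 1/(26.2) − 1/(20.03) = -0.01176, so d_i2 = -85.05 cm; m₂ = −d_i2/d_o2 = +4.246.
m = m₁·m₂ = (-0.2411)(+4.246) = -1.02.

m = -1.02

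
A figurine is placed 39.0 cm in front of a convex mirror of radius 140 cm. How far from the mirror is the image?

25.0 cm

f = R/2 = 140/2 = 70.00 cm; for a convex mirror, f = -70.00 cm.
Mirror equation: 1/s_i = 1/f − 1/s_o = 1/(-70.00) − 1/(39.0) = -0.01429 − 0.02564 = -0.03993, so s_i = -25.0 cm.
The image is virtual, upright and reduced, behind the mirror.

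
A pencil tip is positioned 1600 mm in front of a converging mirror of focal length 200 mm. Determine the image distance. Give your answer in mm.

Mirror equation: 1/q = 1/f − 1/p = 1/(200.0) − 1/(1600) = 0.005000 − 0.0006250 = 0.004375, so q = 229 mm.
The image is real, inverted and reduced, in front of the mirror.

229 mm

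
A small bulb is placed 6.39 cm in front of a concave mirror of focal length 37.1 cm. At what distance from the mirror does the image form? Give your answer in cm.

7.72 cm

Mirror equation: 1/v = 1/f − 1/u = 1/(37.10) − 1/(6.39) = 0.02695 − 0.1565 = -0.1295, so v = -7.72 cm.
The image is virtual, upright and enlarged, behind the mirror.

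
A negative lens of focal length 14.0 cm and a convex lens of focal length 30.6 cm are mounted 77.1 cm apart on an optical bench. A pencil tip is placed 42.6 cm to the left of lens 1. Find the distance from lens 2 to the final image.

47.0 cm

Lens 1 is diverging, so f₁ = −14.0 cm.
Lens 1: 1/d_i1 = 1/f₁ − 1/d_o1 = 1/(-14.0) − 1/(42.6) = -0.09490, so d_i1 = -10.54 cm.
The intermediate image is 10.54 cm to the left of lens 1 (virtual), which is 77.1 − (-10.54) = 87.64 cm to the left of lens 2, so d_o2 = +87.64 cm.
Lens 2: 1/d_i2 = 1/f₂ − 1/d_o2 = 1/(30.6) − 1/(87.64) = 0.02127, so d_i2 = 47.0 cm.
The final image is real, 47.0 cm to the right of lens 2 (overall magnification ≈ -0.13).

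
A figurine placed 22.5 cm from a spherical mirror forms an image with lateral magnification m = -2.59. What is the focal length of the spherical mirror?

m = −d_i/d_o ⇒ d_i = −m·d_o = −(-2.59)·(22.5) = 58.27 cm.
1/f = 1/d_o + 1/d_i = 1/(22.5) + 1/(58.27) = 0.06161, so f = 16.2 cm.
Since f is positive, the spherical mirror is concave.

f = 16.2 cm (concave)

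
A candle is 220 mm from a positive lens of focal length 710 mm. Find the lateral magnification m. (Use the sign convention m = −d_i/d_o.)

m = +1.45

1/d_i = 1/f − 1/d_o = 1/(710.0) − 1/(220) = -0.003137, so d_i = -318.8 mm.
m = −d_i/d_o = −(-318.8)/(220) = +1.45.
The image is virtual, upright and enlarged, on the same side as the object.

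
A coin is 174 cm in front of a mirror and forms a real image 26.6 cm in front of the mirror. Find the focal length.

Real image ⇒ d_i = +26.6 cm.
1/f = 1/d_o + 1/d_i = 1/(174) + 1/(26.6) = 0.04334, so f = 23.1 cm.
Since f is positive, the mirror is concave.

f = 23.1 cm (concave)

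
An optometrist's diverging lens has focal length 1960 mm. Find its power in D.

For a diverging lens, f = −1960 mm.
f = -196 cm = -1.96 m.
P = 1/f = 1/(-1.96 m) = -0.510 D.

P = -0.510 D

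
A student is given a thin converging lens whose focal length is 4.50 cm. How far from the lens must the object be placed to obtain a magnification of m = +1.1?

0.409 cm

m = −d_i/d_o ⇒ d_i = −m·d_o.
1/f = 1/d_o + 1/d_i = 1/d_o − 1/(m·d_o) = (1 − 1/m)/d_o, so d_o = f(1 − 1/m) = (4.500)(1 − 1/(+1.1)) = 0.409 cm.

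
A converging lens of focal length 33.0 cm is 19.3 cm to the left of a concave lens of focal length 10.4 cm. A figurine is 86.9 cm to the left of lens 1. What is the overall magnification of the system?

Lens 1: 1/d_i1 = 1/(33.0) − 1/(86.9) = 0.01880, so d_i1 = 53.20 cm; m₁ = −d_i1/d_o1 = -0.6122.
d_o2 = 19.3 − (53.20) = -33.90 cm (virtual object).
f₂ = −10.4 cm (diverging).
Lens 2: 1/d_i2 = 1/(-10.4) − 1/(-33.90) = -0.06666, so d_i2 = -15.00 cm; m₂ = −d_i2/d_o2 = -0.4426.
m = m₁·m₂ = (-0.6122)(-0.4426) = +0.271.

m = +0.271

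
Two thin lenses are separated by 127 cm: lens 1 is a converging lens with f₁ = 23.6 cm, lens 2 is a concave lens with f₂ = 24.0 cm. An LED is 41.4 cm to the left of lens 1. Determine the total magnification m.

m = -0.331

Lens 1: 1/d_i1 = 1/(23.6) − 1/(41.4) = 0.01822, so d_i1 = 54.89 cm; m₁ = −d_i1/d_o1 = -1.326.
d_o2 = 127 − (54.89) = 72.11 cm.
f₂ = −24.0 cm (diverging).
Lens 2: 1/d_i2 = 1/(-24.0) − 1/(72.11) = -0.05553, so d_i2 = -18.01 cm; m₂ = −d_i2/d_o2 = +0.2497.
m = m₁·m₂ = (-1.326)(+0.2497) = -0.331.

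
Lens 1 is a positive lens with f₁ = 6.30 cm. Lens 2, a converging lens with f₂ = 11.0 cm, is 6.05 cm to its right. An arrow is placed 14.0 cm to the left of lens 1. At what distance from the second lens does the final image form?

Lens 1: 1/d_i1 = 1/f₁ − 1/d_o1 = 1/(6.30) − 1/(14.0) = 0.08730, so d_i1 = 11.45 cm.
The intermediate image is 11.45 cm to the right of lens 1, which lies 5.400 cm to the right of lens 2 — a virtual object — so d_o2 = −5.400 cm.
Lens 2: 1/d_i2 = 1/f₂ − 1/d_o2 = 1/(11.0) − 1/(-5.400) = 0.2761, so d_i2 = 3.62 cm.
The final image is real, 3.62 cm to the right of lens 2 (overall magnification ≈ -0.55).

3.62 cm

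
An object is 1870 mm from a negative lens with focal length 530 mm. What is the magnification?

For a negative lens, f = -530 mm.
1/d_i = 1/f − 1/d_o = 1/(-530.0) − 1/(1870) = -0.002422, so d_i = -413.0 mm.
m = −d_i/d_o = −(-413.0)/(1870) = +0.221.
The image is virtual, upright and reduced, on the same side as the object.

m = +0.221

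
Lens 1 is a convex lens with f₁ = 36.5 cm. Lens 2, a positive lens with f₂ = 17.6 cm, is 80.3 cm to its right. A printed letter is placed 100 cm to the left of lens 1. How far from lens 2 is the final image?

76.9 cm

Lens 1: 1/d_i1 = 1/f₁ − 1/d_o1 = 1/(36.5) − 1/(100) = 0.01740, so d_i1 = 57.48 cm.
The intermediate image is 57.48 cm to the right of lens 1, which is 80.3 − (57.48) = 22.82 cm to the left of lens 2, so d_o2 = +22.82 cm.
Lens 2: 1/d_i2 = 1/f₂ − 1/d_o2 = 1/(17.6) − 1/(22.82) = 0.01300, so d_i2 = 76.9 cm.
The final image is real, 76.9 cm to the right of lens 2 (overall magnification ≈ 1.9).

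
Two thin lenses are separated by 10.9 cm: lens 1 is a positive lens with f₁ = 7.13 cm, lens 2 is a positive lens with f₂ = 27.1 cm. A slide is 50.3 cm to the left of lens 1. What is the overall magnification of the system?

Lens 1: 1/d_i1 = 1/(7.13) − 1/(50.3) = 0.1204, so d_i1 = 8.308 cm; m₁ = −d_i1/d_o1 = -0.1652.
d_o2 = 10.9 − (8.308) = 2.592 cm.
Lens 2: 1/d_i2 = 1/(27.1) − 1/(2.592) = -0.3489, so d_i2 = -2.866 cm; m₂ = −d_i2/d_o2 = +1.106.
m = m₁·m₂ = (-0.1652)(+1.106) = -0.183.

m = -0.183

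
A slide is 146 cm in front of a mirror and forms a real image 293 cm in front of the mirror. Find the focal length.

f = 97.4 cm (concave)

Real image ⇒ d_i = +293 cm.
1/f = 1/d_o + 1/d_i = 1/(146) + 1/(293) = 0.01026, so f = 97.4 cm.
Since f is positive, the mirror is concave.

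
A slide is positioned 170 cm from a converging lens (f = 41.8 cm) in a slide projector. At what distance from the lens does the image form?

Lens equation: 1/s_i = 1/f − 1/s_o = 1/(41.80) − 1/(170) = 0.02392 − 0.005882 = 0.01804, so s_i = 55.4 cm.
The image is real, inverted and reduced, on the far side of the lens.

55.4 cm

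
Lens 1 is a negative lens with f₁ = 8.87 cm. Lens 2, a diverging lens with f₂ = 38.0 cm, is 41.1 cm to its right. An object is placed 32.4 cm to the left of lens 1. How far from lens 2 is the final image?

Lens 1 is diverging, so f₁ = −8.87 cm.
Lens 1: 1/d_i1 = 1/f₁ − 1/d_o1 = 1/(-8.87) − 1/(32.4) = -0.1436, so d_i1 = -6.964 cm.
The intermediate image is 6.964 cm to the left of lens 1 (virtual), which is 41.1 − (-6.964) = 48.06 cm to the left of lens 2, so d_o2 = +48.06 cm.
Lens 2 is diverging, so f₂ = −38.0 cm.
Lens 2: 1/d_i2 = 1/f₂ − 1/d_o2 = 1/(-38.0) − 1/(48.06) = -0.04712, so d_i2 = -21.2 cm.
The final image is virtual, 21.2 cm to the left of lens 2 (overall magnification ≈ 0.095).

21.2 cm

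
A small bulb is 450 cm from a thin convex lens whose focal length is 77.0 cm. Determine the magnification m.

1/d_i = 1/f − 1/d_o = 1/(77.00) − 1/(450) = 0.01076, so d_i = 92.90 cm.
m = −d_i/d_o = −(92.90)/(450) = -0.206.
The image is real, inverted and reduced, on the far side of the lens.

m = -0.206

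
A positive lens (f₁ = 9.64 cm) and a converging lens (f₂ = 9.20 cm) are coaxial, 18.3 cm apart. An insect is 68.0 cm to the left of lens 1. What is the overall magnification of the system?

m = -0.713

Lens 1: 1/d_i1 = 1/(9.64) − 1/(68.0) = 0.08903, so d_i1 = 11.23 cm; m₁ = −d_i1/d_o1 = -0.1651.
d_o2 = 18.3 − (11.23) = 7.070 cm.
Lens 2: 1/d_i2 = 1/(9.20) − 1/(7.070) = -0.03275, so d_i2 = -30.54 cm; m₂ = −d_i2/d_o2 = +4.319.
m = m₁·m₂ = (-0.1651)(+4.319) = -0.713.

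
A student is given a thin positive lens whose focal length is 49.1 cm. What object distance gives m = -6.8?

m = −d_i/d_o ⇒ d_i = −m·d_o.
1/f = 1/d_o + 1/d_i = 1/d_o − 1/(m·d_o) = (1 − 1/m)/d_o, so d_o = f(1 − 1/m) = (49.10)(1 − 1/(-6.8)) = 56.3 cm.

56.3 cm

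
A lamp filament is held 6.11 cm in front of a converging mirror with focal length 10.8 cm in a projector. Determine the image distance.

Mirror equation: 1/v = 1/f − 1/u = 1/(10.80) − 1/(6.11) = 0.09259 − 0.1637 = -0.07107, so v = -14.1 cm.
The image is virtual, upright and enlarged, behind the mirror.

14.1 cm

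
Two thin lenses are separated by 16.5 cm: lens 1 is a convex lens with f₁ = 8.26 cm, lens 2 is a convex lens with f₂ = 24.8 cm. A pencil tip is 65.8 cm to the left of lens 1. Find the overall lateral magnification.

Lens 1: 1/d_i1 = 1/(8.26) − 1/(65.8) = 0.1059, so d_i1 = 9.446 cm; m₁ = −d_i1/d_o1 = -0.1436.
d_o2 = 16.5 − (9.446) = 7.054 cm.
Lens 2: 1/d_i2 = 1/(24.8) − 1/(7.054) = -0.1014, so d_i2 = -9.858 cm; m₂ = −d_i2/d_o2 = +1.397.
m = m₁·m₂ = (-0.1436)(+1.397) = -0.201.

m = -0.201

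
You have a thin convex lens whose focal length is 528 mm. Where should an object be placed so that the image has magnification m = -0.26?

2560 mm

m = −d_i/d_o ⇒ d_i = −m·d_o.
1/f = 1/d_o + 1/d_i = 1/d_o − 1/(m·d_o) = (1 − 1/m)/d_o, so d_o = f(1 − 1/m) = (528.0)(1 − 1/(-0.26)) = 2560 mm.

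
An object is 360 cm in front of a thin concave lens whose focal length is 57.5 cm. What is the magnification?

m = +0.138

For a concave lens, f = -57.5 cm.
1/d_i = 1/f − 1/d_o = 1/(-57.50) − 1/(360) = -0.02017, so d_i = -49.58 cm.
m = −d_i/d_o = −(-49.58)/(360) = +0.138.
The image is virtual, upright and reduced, on the same side as the object.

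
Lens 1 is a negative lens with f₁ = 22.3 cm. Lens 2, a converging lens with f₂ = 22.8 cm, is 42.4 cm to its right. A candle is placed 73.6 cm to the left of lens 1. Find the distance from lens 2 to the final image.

37.0 cm

Lens 1 is diverging, so f₁ = −22.3 cm.
Lens 1: 1/d_i1 = 1/f₁ − 1/d_o1 = 1/(-22.3) − 1/(73.6) = -0.05843, so d_i1 = -17.11 cm.
The intermediate image is 17.11 cm to the left of lens 1 (virtual), which is 42.4 − (-17.11) = 59.51 cm to the left of lens 2, so d_o2 = +59.51 cm.
Lens 2: 1/d_i2 = 1/f₂ − 1/d_o2 = 1/(22.8) − 1/(59.51) = 0.02706, so d_i2 = 37.0 cm.
The final image is real, 37.0 cm to the right of lens 2 (overall magnification ≈ -0.14).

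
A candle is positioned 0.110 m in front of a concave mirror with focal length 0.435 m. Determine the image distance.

Mirror equation: 1/d_i = 1/f − 1/d_o = 1/(0.4350) − 1/(0.110) = 2.299 − 9.091 = -6.792, so d_i = -0.147 m.
The image is virtual, upright and enlarged, behind the mirror.

0.147 m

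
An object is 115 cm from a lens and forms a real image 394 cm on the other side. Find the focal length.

Real image ⇒ d_i = +394 cm.
1/f = 1/d_o + 1/d_i = 1/(115) + 1/(394) = 0.01123, so f = 89.0 cm.
Since f is positive, the lens is converging.

f = 89.0 cm (converging)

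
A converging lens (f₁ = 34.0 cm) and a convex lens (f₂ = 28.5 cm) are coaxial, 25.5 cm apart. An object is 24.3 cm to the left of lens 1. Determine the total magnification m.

Lens 1: 1/d_i1 = 1/(34.0) − 1/(24.3) = -0.01174, so d_i1 = -85.18 cm; m₁ = −d_i1/d_o1 = +3.505.
d_o2 = 25.5 − (-85.18) = 110.7 cm.
Lens 2: 1/d_i2 = 1/(28.5) − 1/(110.7) = 0.02605, so d_i2 = 38.38 cm; m₂ = −d_i2/d_o2 = -0.3467.
m = m₁·m₂ = (+3.505)(-0.3467) = -1.22.

m = -1.22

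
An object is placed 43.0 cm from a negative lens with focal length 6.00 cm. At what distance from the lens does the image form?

For a negative lens, f = -6.00 cm.
Lens equation: 1/s_i = 1/f − 1/s_o = 1/(-6.000) − 1/(43.0) = -0.1667 − 0.02326 = -0.1899, so s_i = -5.27 cm.
The image is virtual, upright and reduced, on the same side as the object.

5.27 cm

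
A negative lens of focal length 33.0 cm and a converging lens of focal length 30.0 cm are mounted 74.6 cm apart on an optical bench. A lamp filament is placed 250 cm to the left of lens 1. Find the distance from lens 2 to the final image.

Lens 1 is diverging, so f₁ = −33.0 cm.
Lens 1: 1/d_i1 = 1/f₁ − 1/d_o1 = 1/(-33.0) − 1/(250) = -0.03430, so d_i1 = -29.15 cm.
The intermediate image is 29.15 cm to the left of lens 1 (virtual), which is 74.6 − (-29.15) = 103.8 cm to the left of lens 2, so d_o2 = +103.8 cm.
Lens 2: 1/d_i2 = 1/f₂ − 1/d_o2 = 1/(30.0) − 1/(103.8) = 0.02370, so d_i2 = 42.2 cm.
The final image is real, 42.2 cm to the right of lens 2 (overall magnification ≈ -0.047).

42.2 cm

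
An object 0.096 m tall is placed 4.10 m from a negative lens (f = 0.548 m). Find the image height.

For a negative lens, f = -0.548 m.
1/d_i = 1/f − 1/d_o = 1/(-0.5480) − 1/(4.10) = -2.069, so d_i = -0.4834 m.
m = −d_i/d_o = +0.1179.
|h_i| = |m|·h_o = 0.1179 × 0.096 = 0.0113 m. The image is virtual, upright and reduced, on the same side as the object.

0.0113 m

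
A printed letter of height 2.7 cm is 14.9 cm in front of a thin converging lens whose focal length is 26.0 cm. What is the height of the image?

6.32 cm

1/d_i = 1/f − 1/d_o = 1/(26.00) − 1/(14.9) = -0.02865, so d_i = -34.90 cm.
m = −d_i/d_o = +2.342.
|h_i| = |m|·h_o = 2.342 × 2.7 = 6.32 cm. The image is virtual, upright and enlarged, on the same side as the object.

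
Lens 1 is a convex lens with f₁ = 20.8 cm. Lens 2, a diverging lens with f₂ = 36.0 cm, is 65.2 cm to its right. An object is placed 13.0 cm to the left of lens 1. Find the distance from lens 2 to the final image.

Lens 1: 1/d_i1 = 1/f₁ − 1/d_o1 = 1/(20.8) − 1/(13.0) = -0.02885, so d_i1 = -34.67 cm.
The intermediate image is 34.67 cm to the left of lens 1 (virtual), which is 65.2 − (-34.67) = 99.87 cm to the left of lens 2, so d_o2 = +99.87 cm.
Lens 2 is diverging, so f₂ = −36.0 cm.
Lens 2: 1/d_i2 = 1/f₂ − 1/d_o2 = 1/(-36.0) − 1/(99.87) = -0.03779, so d_i2 = -26.5 cm.
The final image is virtual, 26.5 cm to the left of lens 2 (overall magnification ≈ 0.71).

26.5 cm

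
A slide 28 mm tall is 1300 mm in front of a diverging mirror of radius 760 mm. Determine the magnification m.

m = +0.226

f = R/2 = 760/2 = 380.0 mm; for a diverging mirror, f = -380.0 mm.
1/d_i = 1/f − 1/d_o = 1/(-380.0) − 1/(1300) = -0.003401, so d_i = -294.0 mm.
m = −d_i/d_o = −(-294.0)/(1300) = +0.226.
The image is virtual, upright and reduced, behind the mirror.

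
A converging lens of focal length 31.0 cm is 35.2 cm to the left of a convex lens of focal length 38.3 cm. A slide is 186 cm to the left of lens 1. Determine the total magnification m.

Lens 1: 1/d_i1 = 1/(31.0) − 1/(186) = 0.02688, so d_i1 = 37.20 cm; m₁ = −d_i1/d_o1 = -0.2000.
d_o2 = 35.2 − (37.20) = -2.000 cm (virtual object).
Lens 2: 1/d_i2 = 1/(38.3) − 1/(-2.000) = 0.5261, so d_i2 = 1.901 cm; m₂ = −d_i2/d_o2 = +0.9504.
m = m₁·m₂ = (-0.2000)(+0.9504) = -0.190.

m = -0.190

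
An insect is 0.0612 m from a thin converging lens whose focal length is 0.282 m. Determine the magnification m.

1/d_i = 1/f − 1/d_o = 1/(0.2820) − 1/(0.0612) = -12.79, so d_i = -0.07816 m.
m = −d_i/d_o = −(-0.07816)/(0.0612) = +1.28.
The image is virtual, upright and enlarged, on the same side as the object.

m = +1.28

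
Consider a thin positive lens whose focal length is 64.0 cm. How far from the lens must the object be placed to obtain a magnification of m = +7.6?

m = −d_i/d_o ⇒ d_i = −m·d_o.
1/f = 1/d_o + 1/d_i = 1/d_o − 1/(m·d_o) = (1 − 1/m)/d_o, so d_o = f(1 − 1/m) = (64.00)(1 − 1/(+7.6)) = 55.6 cm.

55.6 cm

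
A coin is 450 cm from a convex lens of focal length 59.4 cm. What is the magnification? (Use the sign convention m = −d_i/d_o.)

1/d_i = 1/f − 1/d_o = 1/(59.40) − 1/(450) = 0.01461, so d_i = 68.43 cm.
m = −d_i/d_o = −(68.43)/(450) = -0.152.
The image is real, inverted and reduced, on the far side of the lens.

m = -0.152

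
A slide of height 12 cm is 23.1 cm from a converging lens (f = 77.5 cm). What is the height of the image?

17.1 cm

1/d_i = 1/f − 1/d_o = 1/(77.50) − 1/(23.1) = -0.03039, so d_i = -32.91 cm.
m = −d_i/d_o = +1.425.
|h_i| = |m|·h_o = 1.425 × 12 = 17.1 cm. The image is virtual, upright and enlarged, on the same side as the object.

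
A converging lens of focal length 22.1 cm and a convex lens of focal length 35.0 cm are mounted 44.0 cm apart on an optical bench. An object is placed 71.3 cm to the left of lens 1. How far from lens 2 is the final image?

18.2 cm

Lens 1: 1/d_i1 = 1/f₁ − 1/d_o1 = 1/(22.1) − 1/(71.3) = 0.03122, so d_i1 = 32.03 cm.
The intermediate image is 32.03 cm to the right of lens 1, which is 44.0 − (32.03) = 11.97 cm to the left of lens 2, so d_o2 = +11.97 cm.
Lens 2: 1/d_i2 = 1/f₂ − 1/d_o2 = 1/(35.0) − 1/(11.97) = -0.05497, so d_i2 = -18.2 cm.
The final image is virtual, 18.2 cm to the left of lens 2 (overall magnification ≈ -0.68).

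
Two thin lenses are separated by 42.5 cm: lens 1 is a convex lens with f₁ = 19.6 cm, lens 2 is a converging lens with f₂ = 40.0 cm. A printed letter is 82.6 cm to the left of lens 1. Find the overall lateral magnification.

Lens 1: 1/d_i1 = 1/(19.6) − 1/(82.6) = 0.03891, so d_i1 = 25.70 cm; m₁ = −d_i1/d_o1 = -0.3111.
d_o2 = 42.5 − (25.70) = 16.80 cm.
Lens 2: 1/d_i2 = 1/(40.0) − 1/(16.80) = -0.03452, so d_i2 = -28.97 cm; m₂ = −d_i2/d_o2 = +1.724.
m = m₁·m₂ = (-0.3111)(+1.724) = -0.536.

m = -0.536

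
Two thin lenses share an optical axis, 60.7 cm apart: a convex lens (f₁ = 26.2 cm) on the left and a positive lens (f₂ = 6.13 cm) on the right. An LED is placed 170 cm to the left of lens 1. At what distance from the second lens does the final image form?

7.72 cm

Lens 1: 1/d_i1 = 1/f₁ − 1/d_o1 = 1/(26.2) − 1/(170) = 0.03229, so d_i1 = 30.97 cm.
The intermediate image is 30.97 cm to the right of lens 1, which is 60.7 − (30.97) = 29.73 cm to the left of lens 2, so d_o2 = +29.73 cm.
Lens 2: 1/d_i2 = 1/f₂ − 1/d_o2 = 1/(6.13) − 1/(29.73) = 0.1295, so d_i2 = 7.72 cm.
The final image is real, 7.72 cm to the right of lens 2 (overall magnification ≈ 0.047).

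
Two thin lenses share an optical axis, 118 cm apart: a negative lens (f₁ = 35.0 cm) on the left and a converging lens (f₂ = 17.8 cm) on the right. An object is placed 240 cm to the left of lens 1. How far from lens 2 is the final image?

Lens 1 is diverging, so f₁ = −35.0 cm.
Lens 1: 1/d_i1 = 1/f₁ − 1/d_o1 = 1/(-35.0) − 1/(240) = -0.03274, so d_i1 = -30.55 cm.
The intermediate image is 30.55 cm to the left of lens 1 (virtual), which is 118 − (-30.55) = 148.6 cm to the left of lens 2, so d_o2 = +148.6 cm.
Lens 2: 1/d_i2 = 1/f₂ − 1/d_o2 = 1/(17.8) − 1/(148.6) = 0.04945, so d_i2 = 20.2 cm.
The final image is real, 20.2 cm to the right of lens 2 (overall magnification ≈ -0.017).

20.2 cm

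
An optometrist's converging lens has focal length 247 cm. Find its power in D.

P = +0.405 D

f = 247 cm = 2.47 m.
P = 1/f = 1/(2.47 m) = +0.405 D.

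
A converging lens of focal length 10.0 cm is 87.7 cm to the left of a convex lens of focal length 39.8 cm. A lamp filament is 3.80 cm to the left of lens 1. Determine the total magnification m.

m = -1.19

Lens 1: 1/d_i1 = 1/(10.0) − 1/(3.80) = -0.1632, so d_i1 = -6.129 cm; m₁ = −d_i1/d_o1 = +1.613.
d_o2 = 87.7 − (-6.129) = 93.83 cm.
Lens 2: 1/d_i2 = 1/(39.8) − 1/(93.83) = 0.01447, so d_i2 = 69.12 cm; m₂ = −d_i2/d_o2 = -0.7366.
m = m₁·m₂ = (+1.613)(-0.7366) = -1.19.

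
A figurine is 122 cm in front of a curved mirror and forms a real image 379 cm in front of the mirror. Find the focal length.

Real image ⇒ d_i = +379 cm.
1/f = 1/d_o + 1/d_i = 1/(122) + 1/(379) = 0.01084, so f = 92.3 cm.
Since f is positive, the curved mirror is concave.

f = 92.3 cm (concave)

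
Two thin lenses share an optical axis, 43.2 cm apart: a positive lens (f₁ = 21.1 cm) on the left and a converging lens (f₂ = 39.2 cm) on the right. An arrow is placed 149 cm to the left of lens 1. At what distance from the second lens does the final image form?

Lens 1: 1/d_i1 = 1/f₁ − 1/d_o1 = 1/(21.1) − 1/(149) = 0.04068, so d_i1 = 24.58 cm.
The intermediate image is 24.58 cm to the right of lens 1, which is 43.2 − (24.58) = 18.62 cm to the left of lens 2, so d_o2 = +18.62 cm.
Lens 2: 1/d_i2 = 1/f₂ − 1/d_o2 = 1/(39.2) − 1/(18.62) = -0.02820, so d_i2 = -35.5 cm.
The final image is virtual, 35.5 cm to the left of lens 2 (overall magnification ≈ -0.31).

35.5 cm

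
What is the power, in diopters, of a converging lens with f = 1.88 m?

P = +0.532 D

P = 1/f = 1/(1.88 m) = +0.532 D.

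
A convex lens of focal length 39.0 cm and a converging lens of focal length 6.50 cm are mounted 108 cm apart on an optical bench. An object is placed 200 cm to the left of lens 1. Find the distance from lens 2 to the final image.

Lens 1: 1/d_i1 = 1/f₁ − 1/d_o1 = 1/(39.0) − 1/(200) = 0.02064, so d_i1 = 48.45 cm.
The intermediate image is 48.45 cm to the right of lens 1, which is 108 − (48.45) = 59.55 cm to the left of lens 2, so d_o2 = +59.55 cm.
Lens 2: 1/d_i2 = 1/f₂ − 1/d_o2 = 1/(6.50) − 1/(59.55) = 0.1371, so d_i2 = 7.30 cm.
The final image is real, 7.30 cm to the right of lens 2 (overall magnification ≈ 0.030).

7.30 cm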